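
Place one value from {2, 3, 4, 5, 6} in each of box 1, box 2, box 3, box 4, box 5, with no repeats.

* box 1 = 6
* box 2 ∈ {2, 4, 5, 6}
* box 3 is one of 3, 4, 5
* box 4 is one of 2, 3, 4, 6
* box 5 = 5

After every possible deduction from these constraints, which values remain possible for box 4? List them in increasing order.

2, 3, 4

box 1 must be 6 (only option left). Eliminate 6 elsewhere: box 2, box 4.
box 5 must be 5 (only option left). Strike 5 from box 2, box 3.
No further eliminations apply; box 4 can still be any of 2, 3, 4.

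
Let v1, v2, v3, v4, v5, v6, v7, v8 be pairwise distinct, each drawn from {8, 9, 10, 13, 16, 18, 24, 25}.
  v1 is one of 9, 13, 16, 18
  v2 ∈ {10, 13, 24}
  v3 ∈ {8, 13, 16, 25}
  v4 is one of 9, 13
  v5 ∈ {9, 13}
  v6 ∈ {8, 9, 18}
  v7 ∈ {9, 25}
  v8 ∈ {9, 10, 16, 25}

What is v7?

25

The 8 variables together cover exactly {8, 9, 10, 13, 16, 18, 24, 25} — 8 values for 8 variables — and 24 appears only in v2's list, so v2 = 24.
Among the 7 still-open variables, 10 fits only v8 (and all 7 values in {8, 9, 10, 13, 16, 18, 25} must be used), so v8 = 10.
v4 and v5 share exactly the 2 values {9, 13}; by pigeonhole those values go to them, so strike 9, 13 from v1, v3, v6, v7.
So v7 = 25.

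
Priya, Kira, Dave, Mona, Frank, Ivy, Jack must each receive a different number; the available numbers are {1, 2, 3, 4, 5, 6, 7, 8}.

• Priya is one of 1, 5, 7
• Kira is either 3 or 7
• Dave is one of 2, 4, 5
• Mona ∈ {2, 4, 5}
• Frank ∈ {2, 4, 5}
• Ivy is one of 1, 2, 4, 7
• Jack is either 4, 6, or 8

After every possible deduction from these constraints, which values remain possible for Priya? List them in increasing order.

1, 7

The 3 variables Dave, Mona, Frank are confined to {2, 4, 5}, which locks those values in; drop them from Priya, Ivy, Jack.
Priya and Ivy between them cover only {1, 7} — a naked pair. Remove those values from Kira.
That leaves Kira = 3.
No further eliminations apply; Priya can still be any of 1, 7.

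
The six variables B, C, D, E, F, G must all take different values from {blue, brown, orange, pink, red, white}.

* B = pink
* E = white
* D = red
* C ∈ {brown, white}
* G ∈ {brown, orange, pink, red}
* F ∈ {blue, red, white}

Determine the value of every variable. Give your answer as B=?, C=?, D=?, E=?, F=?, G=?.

B must be pink (only option left). Eliminate pink elsewhere: G.
D has just one choice, so D = red. Strike red from F, G.
E must be white (only option left). Remove white from C, F.
That leaves F = blue.
C must be brown (only option left). So G can't be brown.
That leaves G = orange.

B=pink, C=brown, D=red, E=white, F=blue, G=orange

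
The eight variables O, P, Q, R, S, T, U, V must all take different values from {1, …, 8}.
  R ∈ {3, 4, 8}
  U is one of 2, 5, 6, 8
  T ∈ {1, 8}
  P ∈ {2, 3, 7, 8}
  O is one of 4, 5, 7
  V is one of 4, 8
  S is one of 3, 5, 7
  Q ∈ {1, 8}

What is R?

The 8 variables together cover exactly {1, 2, 3, 4, 5, 6, 7, 8} — 8 values for 8 variables — and 6 appears only in U's list, so U = 6.
Among the 7 still-open variables, 2 fits only P (and all 7 values in {1, 2, 3, 4, 5, 7, 8} must be used), so P = 2.
Q and T between them cover only {1, 8} — a naked pair. Remove those values from R, V.
V's domain is down to {4}, so V = 4. Eliminate 4 elsewhere: O, R.
So R = 3.

3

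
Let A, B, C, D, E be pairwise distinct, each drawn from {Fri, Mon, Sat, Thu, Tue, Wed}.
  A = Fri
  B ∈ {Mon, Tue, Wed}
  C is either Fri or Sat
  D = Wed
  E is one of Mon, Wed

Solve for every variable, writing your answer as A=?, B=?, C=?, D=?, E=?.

A must be Fri (only option left). Eliminate Fri elsewhere: C.
C's domain is down to {Sat}, so C = Sat.
D's domain is down to {Wed}, so D = Wed. Eliminate Wed elsewhere: B, E.
That leaves E = Mon. Eliminate Mon elsewhere: B.
B's domain is down to {Tue}, so B = Tue.

A=Fri, B=Tue, C=Sat, D=Wed, E=Mon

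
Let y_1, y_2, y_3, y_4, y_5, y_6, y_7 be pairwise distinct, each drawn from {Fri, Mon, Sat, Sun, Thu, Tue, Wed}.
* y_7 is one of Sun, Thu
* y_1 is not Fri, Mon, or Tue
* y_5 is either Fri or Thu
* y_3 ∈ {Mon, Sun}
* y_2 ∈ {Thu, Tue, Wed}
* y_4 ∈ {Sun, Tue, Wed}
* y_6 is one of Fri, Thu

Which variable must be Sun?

y_7

The 7 variables draw from only 7 values {Fri, Mon, Sat, Sun, Thu, Tue, Wed}, so each is used; only y_3 can be Mon, hence y_3 = Mon.
The 6 still-open variables together cover exactly {Fri, Sat, Sun, Thu, Tue, Wed} — 6 values for 6 variables — and Sat appears only in y_1's list, so y_1 = Sat.
y_5 and y_6 share exactly the 2 values {Fri, Thu}; by pigeonhole those values go to them, so strike Fri, Thu from y_2, y_7.
So Sun goes to y_7.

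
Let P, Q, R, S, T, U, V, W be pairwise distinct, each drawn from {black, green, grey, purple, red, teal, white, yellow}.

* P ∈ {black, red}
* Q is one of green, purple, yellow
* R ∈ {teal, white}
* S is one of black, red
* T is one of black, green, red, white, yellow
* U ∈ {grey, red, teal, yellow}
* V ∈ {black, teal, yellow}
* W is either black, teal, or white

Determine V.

The 8 variables together cover exactly {black, green, grey, purple, red, teal, white, yellow} — 8 values for 8 variables — and grey appears only in U's list, so U = grey.
Among the 7 still-open variables, purple fits only Q (and all 7 values in {black, green, purple, red, teal, white, yellow} must be used), so Q = purple.
The 6 still-open variables together cover exactly {black, green, red, teal, white, yellow} — 6 values for 6 variables — and green appears only in T's list, so T = green.
The 5 still-open variables together cover exactly {black, red, teal, white, yellow} — 5 values for 5 variables — and yellow appears only in V's list, so V = yellow.

yellow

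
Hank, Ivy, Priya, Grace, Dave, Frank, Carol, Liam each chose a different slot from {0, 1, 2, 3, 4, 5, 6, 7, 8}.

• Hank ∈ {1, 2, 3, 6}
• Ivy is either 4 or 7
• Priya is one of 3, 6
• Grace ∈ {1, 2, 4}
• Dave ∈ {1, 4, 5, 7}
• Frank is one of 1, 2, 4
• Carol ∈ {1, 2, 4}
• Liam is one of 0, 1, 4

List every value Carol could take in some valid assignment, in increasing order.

Among the 8 variables, 0 fits only Liam (and all 8 values in {0, 1, 2, 3, 4, 5, 6, 7} must be used), so Liam = 0.
The 7 still-open variables together cover exactly {1, 2, 3, 4, 5, 6, 7} — 7 values for 7 variables — and 5 appears only in Dave's list, so Dave = 5.
The 6 still-open variables draw from only 6 values {1, 2, 3, 4, 6, 7}, so each is used; only Ivy can be 7, hence Ivy = 7.
Grace, Frank, Carol share exactly the 3 values {1, 2, 4}; by pigeonhole those values go to them, so strike 1, 2, 4 from Hank.
No further eliminations apply; Carol can still be any of 1, 2, 4.

1, 2, 4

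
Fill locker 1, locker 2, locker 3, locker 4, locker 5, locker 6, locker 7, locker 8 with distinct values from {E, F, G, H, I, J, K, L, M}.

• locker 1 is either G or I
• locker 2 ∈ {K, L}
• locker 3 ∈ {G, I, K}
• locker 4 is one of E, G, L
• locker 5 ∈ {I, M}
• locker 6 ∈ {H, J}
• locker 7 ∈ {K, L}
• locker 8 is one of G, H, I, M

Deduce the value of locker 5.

M

Among the 8 variables, E fits only locker 4 (and all 8 values in {E, G, H, I, J, K, L, M} must be used), so locker 4 = E.
Among the 7 still-open variables, J fits only locker 6 (and all 7 values in {G, H, I, J, K, L, M} must be used), so locker 6 = J.
Among the 6 still-open variables, H fits only locker 8 (and all 6 values in {G, H, I, K, L, M} must be used), so locker 8 = H.
The 5 still-open variables draw from only 5 values {G, I, K, L, M}, so each is used; only locker 5 can be M, hence locker 5 = M.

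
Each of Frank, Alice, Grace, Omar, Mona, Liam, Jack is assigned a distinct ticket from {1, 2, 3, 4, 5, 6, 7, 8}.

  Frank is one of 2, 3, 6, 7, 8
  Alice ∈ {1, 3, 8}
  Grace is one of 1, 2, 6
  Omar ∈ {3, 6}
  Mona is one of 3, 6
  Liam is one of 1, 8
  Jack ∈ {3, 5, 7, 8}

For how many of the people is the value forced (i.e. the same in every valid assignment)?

Among the 7 variables, 5 fits only Jack (and all 7 values in {1, 2, 3, 5, 6, 7, 8} must be used), so Jack = 5.
The 6 still-open variables together cover exactly {1, 2, 3, 6, 7, 8} — 6 values for 6 variables — and 7 appears only in Frank's list, so Frank = 7.
Among the 5 still-open variables, 2 fits only Grace (and all 5 values in {1, 2, 3, 6, 8} must be used), so Grace = 2.
Omar and Mona between them cover only {3, 6} — a naked pair. Remove those values from Alice.
Determined: Frank=7, Grace=2, Jack=5. The other people each still have more than one consistent value. That makes 3.

3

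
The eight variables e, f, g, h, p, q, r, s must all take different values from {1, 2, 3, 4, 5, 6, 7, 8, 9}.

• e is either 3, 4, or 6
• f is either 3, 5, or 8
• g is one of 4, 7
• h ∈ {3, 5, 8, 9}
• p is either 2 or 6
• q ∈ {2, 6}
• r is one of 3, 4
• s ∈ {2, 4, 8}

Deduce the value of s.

8

The 8 variables draw from only 8 values {2, 3, 4, 5, 6, 7, 8, 9}, so each is used; only g can be 7, hence g = 7.
Among the 7 still-open variables, 9 fits only h (and all 7 values in {2, 3, 4, 5, 6, 8, 9} must be used), so h = 9.
The 6 still-open variables together cover exactly {2, 3, 4, 5, 6, 8} — 6 values for 6 variables — and 5 appears only in f's list, so f = 5.
Among the 5 still-open variables, 8 fits only s (and all 5 values in {2, 3, 4, 6, 8} must be used), so s = 8.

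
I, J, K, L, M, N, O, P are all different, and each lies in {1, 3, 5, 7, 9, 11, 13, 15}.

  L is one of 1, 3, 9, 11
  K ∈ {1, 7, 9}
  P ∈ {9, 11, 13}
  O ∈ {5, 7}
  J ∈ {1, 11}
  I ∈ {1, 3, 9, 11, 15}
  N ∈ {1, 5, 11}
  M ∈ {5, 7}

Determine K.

Among the 8 variables, 13 fits only P (and all 8 values in {1, 3, 5, 7, 9, 11, 13, 15} must be used), so P = 13.
Among the 7 still-open variables, 15 fits only I (and all 7 values in {1, 3, 5, 7, 9, 11, 15} must be used), so I = 15.
The 6 still-open variables together cover exactly {1, 3, 5, 7, 9, 11} — 6 values for 6 variables — and 3 appears only in L's list, so L = 3.
The 5 still-open variables together cover exactly {1, 5, 7, 9, 11} — 5 values for 5 variables — and 9 appears only in K's list, so K = 9.

9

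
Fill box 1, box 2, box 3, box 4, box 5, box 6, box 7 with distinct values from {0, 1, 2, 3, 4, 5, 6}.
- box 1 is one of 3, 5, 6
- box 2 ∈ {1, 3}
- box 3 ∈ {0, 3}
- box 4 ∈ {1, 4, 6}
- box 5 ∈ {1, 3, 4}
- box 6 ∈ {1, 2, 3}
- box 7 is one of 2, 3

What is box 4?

Among the 7 variables, 0 fits only box 3 (and all 7 values in {0, 1, 2, 3, 4, 5, 6} must be used), so box 3 = 0.
Among the 6 still-open variables, 5 fits only box 1 (and all 6 values in {1, 2, 3, 4, 5, 6} must be used), so box 1 = 5.
The 5 still-open variables together cover exactly {1, 2, 3, 4, 6} — 5 values for 5 variables — and 6 appears only in box 4's list, so box 4 = 6.

6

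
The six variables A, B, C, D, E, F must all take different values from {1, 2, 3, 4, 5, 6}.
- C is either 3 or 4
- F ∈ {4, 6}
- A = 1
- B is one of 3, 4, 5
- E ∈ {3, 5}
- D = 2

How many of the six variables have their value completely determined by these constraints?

A has just one choice, so A = 1.
D's domain is down to {2}, so D = 2.
The 4 still-open variables together cover exactly {3, 4, 5, 6} — 4 values for 4 variables — and 6 appears only in F's list, so F = 6.
Determined: A=1, D=2, F=6. The other variables each still have more than one consistent value. That makes 3.

3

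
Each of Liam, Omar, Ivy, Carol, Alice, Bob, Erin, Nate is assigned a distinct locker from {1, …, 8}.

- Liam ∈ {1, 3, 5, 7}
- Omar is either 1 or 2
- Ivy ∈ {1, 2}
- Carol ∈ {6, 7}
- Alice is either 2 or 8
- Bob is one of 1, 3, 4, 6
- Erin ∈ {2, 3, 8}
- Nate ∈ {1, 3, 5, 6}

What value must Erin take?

3

The 8 variables together cover exactly {1, 2, 3, 4, 5, 6, 7, 8} — 8 values for 8 variables — and 4 appears only in Bob's list, so Bob = 4.
Omar and Ivy share exactly the 2 values {1, 2}; by pigeonhole those values go to them, so strike 1, 2 from Liam, Alice, Erin, Nate.
Alice has just one choice, so Alice = 8. Eliminate 8 elsewhere: Erin.
So Erin = 3.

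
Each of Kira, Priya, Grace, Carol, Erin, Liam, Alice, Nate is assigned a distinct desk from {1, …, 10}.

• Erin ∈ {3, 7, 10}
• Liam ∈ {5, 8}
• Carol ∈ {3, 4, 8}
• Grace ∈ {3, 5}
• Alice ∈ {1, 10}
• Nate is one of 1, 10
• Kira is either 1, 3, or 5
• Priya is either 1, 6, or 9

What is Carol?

Alice and Nate share exactly the 2 values {1, 10}; by pigeonhole those values go to them, so strike 1, 10 from Kira, Priya, Erin.
The 2 variables Kira and Grace are confined to {3, 5}, which locks those values in; drop them from Carol, Erin, Liam.
Erin must be 7 (only option left).
Liam has just one choice, so Liam = 8. Eliminate 8 elsewhere: Carol.
So Carol = 4.

4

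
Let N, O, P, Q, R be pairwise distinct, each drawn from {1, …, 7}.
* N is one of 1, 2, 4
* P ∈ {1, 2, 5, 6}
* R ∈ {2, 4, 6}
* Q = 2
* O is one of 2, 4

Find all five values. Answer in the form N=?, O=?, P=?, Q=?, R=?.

Q's domain is down to {2}, so Q = 2. Strike 2 from N, O, P, R.
O has just one choice, so O = 4. Remove 4 from N, R.
R has just one choice, so R = 6. Strike 6 from P.
N has just one choice, so N = 1. Strike 1 from P.
P must be 5 (only option left).

N=1, O=4, P=5, Q=2, R=6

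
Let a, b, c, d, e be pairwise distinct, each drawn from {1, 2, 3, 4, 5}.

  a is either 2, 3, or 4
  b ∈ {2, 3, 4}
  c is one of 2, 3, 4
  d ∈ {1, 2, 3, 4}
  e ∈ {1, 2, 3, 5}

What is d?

The 5 variables draw from only 5 values {1, 2, 3, 4, 5}, so each is used; only e can be 5, hence e = 5.
The 4 still-open variables draw from only 4 values {1, 2, 3, 4}, so each is used; only d can be 1, hence d = 1.

1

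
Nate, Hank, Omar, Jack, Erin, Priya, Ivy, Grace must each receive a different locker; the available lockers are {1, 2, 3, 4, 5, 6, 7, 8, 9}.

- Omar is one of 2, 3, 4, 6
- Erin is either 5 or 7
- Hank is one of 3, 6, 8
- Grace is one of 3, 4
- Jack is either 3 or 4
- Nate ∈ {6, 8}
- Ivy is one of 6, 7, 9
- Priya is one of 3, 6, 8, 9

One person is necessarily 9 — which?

The 8 variables together cover exactly {2, 3, 4, 5, 6, 7, 8, 9} — 8 values for 8 variables — and 2 appears only in Omar's list, so Omar = 2.
Among the 7 still-open variables, 5 fits only Erin (and all 7 values in {3, 4, 5, 6, 7, 8, 9} must be used), so Erin = 5.
The 6 still-open variables together cover exactly {3, 4, 6, 7, 8, 9} — 6 values for 6 variables — and 7 appears only in Ivy's list, so Ivy = 7.
Among the 5 still-open variables, 9 fits only Priya (and all 5 values in {3, 4, 6, 8, 9} must be used), so Priya = 9.

Priya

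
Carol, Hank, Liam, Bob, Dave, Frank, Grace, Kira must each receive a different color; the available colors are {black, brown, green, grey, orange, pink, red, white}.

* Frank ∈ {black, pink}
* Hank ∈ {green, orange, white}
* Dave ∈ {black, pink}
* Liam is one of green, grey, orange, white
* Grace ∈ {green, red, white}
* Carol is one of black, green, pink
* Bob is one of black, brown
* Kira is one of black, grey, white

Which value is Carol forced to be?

Among the 8 variables, brown fits only Bob (and all 8 values in {black, brown, green, grey, orange, pink, red, white} must be used), so Bob = brown.
Among the 7 still-open variables, red fits only Grace (and all 7 values in {black, green, grey, orange, pink, red, white} must be used), so Grace = red.
Dave and Frank share exactly the 2 values {black, pink}; by pigeonhole those values go to them, so strike black, pink from Carol, Kira.
So Carol = green.

green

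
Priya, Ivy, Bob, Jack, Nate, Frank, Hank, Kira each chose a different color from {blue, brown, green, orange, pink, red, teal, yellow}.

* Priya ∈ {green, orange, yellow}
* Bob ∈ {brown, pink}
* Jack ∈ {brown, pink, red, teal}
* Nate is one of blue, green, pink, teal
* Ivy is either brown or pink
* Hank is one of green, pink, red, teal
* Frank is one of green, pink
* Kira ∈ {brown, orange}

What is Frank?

The 8 variables draw from only 8 values {blue, brown, green, orange, pink, red, teal, yellow}, so each is used; only Nate can be blue, hence Nate = blue.
The 7 still-open variables together cover exactly {brown, green, orange, pink, red, teal, yellow} — 7 values for 7 variables — and yellow appears only in Priya's list, so Priya = yellow.
The 6 still-open variables draw from only 6 values {brown, green, orange, pink, red, teal}, so each is used; only Kira can be orange, hence Kira = orange.
Ivy and Bob between them cover only {brown, pink} — a naked pair. Remove those values from Jack, Frank, Hank.
So Frank = green.

green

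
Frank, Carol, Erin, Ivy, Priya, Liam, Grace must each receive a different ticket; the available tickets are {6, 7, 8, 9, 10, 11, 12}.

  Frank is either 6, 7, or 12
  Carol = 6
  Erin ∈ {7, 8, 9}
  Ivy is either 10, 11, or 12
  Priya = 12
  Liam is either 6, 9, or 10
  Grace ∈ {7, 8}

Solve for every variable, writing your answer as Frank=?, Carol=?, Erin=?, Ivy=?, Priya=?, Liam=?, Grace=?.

Frank=7, Carol=6, Erin=9, Ivy=11, Priya=12, Liam=10, Grace=8

Carol has just one choice, so Carol = 6. Remove 6 from Frank, Liam.
That leaves Priya = 12. So Frank, Ivy can't be 12.
Frank's domain is down to {7}, so Frank = 7. Eliminate 7 elsewhere: Erin, Grace.
That leaves Grace = 8. Strike 8 from Erin.
Erin's domain is down to {9}, so Erin = 9. Remove 9 from Liam.
Liam's domain is down to {10}, so Liam = 10. Eliminate 10 elsewhere: Ivy.
Ivy's domain is down to {11}, so Ivy = 11.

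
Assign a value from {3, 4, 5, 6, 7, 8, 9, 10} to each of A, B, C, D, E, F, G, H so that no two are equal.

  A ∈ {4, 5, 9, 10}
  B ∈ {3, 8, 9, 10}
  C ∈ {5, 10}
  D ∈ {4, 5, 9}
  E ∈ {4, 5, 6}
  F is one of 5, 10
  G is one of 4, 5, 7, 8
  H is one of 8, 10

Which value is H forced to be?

8

Among the 8 variables, 3 fits only B (and all 8 values in {3, 4, 5, 6, 7, 8, 9, 10} must be used), so B = 3.
The 7 still-open variables draw from only 7 values {4, 5, 6, 7, 8, 9, 10}, so each is used; only E can be 6, hence E = 6.
The 6 still-open variables together cover exactly {4, 5, 7, 8, 9, 10} — 6 values for 6 variables — and 7 appears only in G's list, so G = 7.
The 5 still-open variables together cover exactly {4, 5, 8, 9, 10} — 5 values for 5 variables — and 8 appears only in H's list, so H = 8.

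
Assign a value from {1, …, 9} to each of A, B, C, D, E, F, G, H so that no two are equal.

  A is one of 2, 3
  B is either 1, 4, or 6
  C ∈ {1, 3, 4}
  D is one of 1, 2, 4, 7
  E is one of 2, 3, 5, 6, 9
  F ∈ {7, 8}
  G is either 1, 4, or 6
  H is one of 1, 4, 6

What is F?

8

B, G, H between them cover only {1, 4, 6} — a naked triple. Remove those values from C, D, E.
C must be 3 (only option left). Eliminate 3 elsewhere: A, E.
A must be 2 (only option left). Eliminate 2 elsewhere: D, E.
D must be 7 (only option left). So F can't be 7.
So F = 8.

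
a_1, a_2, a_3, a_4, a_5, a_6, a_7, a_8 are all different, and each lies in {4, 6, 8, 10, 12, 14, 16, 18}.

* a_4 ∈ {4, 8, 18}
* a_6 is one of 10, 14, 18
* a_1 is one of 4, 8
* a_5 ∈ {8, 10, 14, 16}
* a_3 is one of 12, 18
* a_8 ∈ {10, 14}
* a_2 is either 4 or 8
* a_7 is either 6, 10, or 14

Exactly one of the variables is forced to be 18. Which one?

a_4

The 8 variables draw from only 8 values {4, 6, 8, 10, 12, 14, 16, 18}, so each is used; only a_7 can be 6, hence a_7 = 6.
The 7 still-open variables together cover exactly {4, 8, 10, 12, 14, 16, 18} — 7 values for 7 variables — and 12 appears only in a_3's list, so a_3 = 12.
The 6 still-open variables draw from only 6 values {4, 8, 10, 14, 16, 18}, so each is used; only a_5 can be 16, hence a_5 = 16.
a_1 and a_2 between them cover only {4, 8} — a naked pair. Remove those values from a_4.
So 18 goes to a_4.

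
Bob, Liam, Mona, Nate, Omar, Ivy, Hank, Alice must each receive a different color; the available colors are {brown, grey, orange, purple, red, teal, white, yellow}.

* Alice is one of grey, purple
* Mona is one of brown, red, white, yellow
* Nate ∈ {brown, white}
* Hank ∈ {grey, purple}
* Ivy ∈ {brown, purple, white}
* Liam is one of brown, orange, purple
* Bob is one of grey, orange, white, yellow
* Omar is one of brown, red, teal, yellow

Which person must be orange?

The 8 variables together cover exactly {brown, grey, orange, purple, red, teal, white, yellow} — 8 values for 8 variables — and teal appears only in Omar's list, so Omar = teal.
The 7 still-open variables together cover exactly {brown, grey, orange, purple, red, white, yellow} — 7 values for 7 variables — and red appears only in Mona's list, so Mona = red.
Among the 6 still-open variables, yellow fits only Bob (and all 6 values in {brown, grey, orange, purple, white, yellow} must be used), so Bob = yellow.
The 5 still-open variables draw from only 5 values {brown, grey, orange, purple, white}, so each is used; only Liam can be orange, hence Liam = orange.

Liam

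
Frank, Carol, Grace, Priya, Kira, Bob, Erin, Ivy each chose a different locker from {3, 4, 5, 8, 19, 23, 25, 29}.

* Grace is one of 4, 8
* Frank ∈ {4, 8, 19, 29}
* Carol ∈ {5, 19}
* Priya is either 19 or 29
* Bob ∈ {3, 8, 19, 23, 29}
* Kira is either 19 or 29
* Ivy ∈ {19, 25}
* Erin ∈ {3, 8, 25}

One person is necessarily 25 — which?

Ivy

The 8 variables together cover exactly {3, 4, 5, 8, 19, 23, 25, 29} — 8 values for 8 variables — and 5 appears only in Carol's list, so Carol = 5.
Among the 7 still-open variables, 23 fits only Bob (and all 7 values in {3, 4, 8, 19, 23, 25, 29} must be used), so Bob = 23.
The 6 still-open variables together cover exactly {3, 4, 8, 19, 25, 29} — 6 values for 6 variables — and 3 appears only in Erin's list, so Erin = 3.
The 5 still-open variables together cover exactly {4, 8, 19, 25, 29} — 5 values for 5 variables — and 25 appears only in Ivy's list, so Ivy = 25.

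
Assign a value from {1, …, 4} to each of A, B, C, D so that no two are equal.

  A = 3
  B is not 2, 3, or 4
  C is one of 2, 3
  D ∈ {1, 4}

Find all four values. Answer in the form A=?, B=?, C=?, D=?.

A's domain is down to {3}, so A = 3. Eliminate 3 elsewhere: C.
B has just one choice, so B = 1. So D can't be 1.
C has just one choice, so C = 2.
D has just one choice, so D = 4.

A=3, B=1, C=2, D=4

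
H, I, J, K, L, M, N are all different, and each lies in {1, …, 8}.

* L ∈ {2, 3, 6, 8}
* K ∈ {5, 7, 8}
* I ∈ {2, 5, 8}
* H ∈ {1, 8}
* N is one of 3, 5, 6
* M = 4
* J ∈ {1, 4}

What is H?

M has just one choice, so M = 4. So J can't be 4.
J must be 1 (only option left). So H can't be 1.
So H = 8.

8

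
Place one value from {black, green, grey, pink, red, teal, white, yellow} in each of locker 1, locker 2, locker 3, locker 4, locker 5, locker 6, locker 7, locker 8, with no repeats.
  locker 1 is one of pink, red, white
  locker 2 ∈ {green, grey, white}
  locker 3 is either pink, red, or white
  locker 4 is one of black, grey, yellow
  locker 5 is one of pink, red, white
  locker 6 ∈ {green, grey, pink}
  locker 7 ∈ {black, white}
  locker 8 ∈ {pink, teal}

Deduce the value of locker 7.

black

The 8 variables together cover exactly {black, green, grey, pink, red, teal, white, yellow} — 8 values for 8 variables — and teal appears only in locker 8's list, so locker 8 = teal.
Among the 7 still-open variables, yellow fits only locker 4 (and all 7 values in {black, green, grey, pink, red, white, yellow} must be used), so locker 4 = yellow.
The 6 still-open variables together cover exactly {black, green, grey, pink, red, white} — 6 values for 6 variables — and black appears only in locker 7's list, so locker 7 = black.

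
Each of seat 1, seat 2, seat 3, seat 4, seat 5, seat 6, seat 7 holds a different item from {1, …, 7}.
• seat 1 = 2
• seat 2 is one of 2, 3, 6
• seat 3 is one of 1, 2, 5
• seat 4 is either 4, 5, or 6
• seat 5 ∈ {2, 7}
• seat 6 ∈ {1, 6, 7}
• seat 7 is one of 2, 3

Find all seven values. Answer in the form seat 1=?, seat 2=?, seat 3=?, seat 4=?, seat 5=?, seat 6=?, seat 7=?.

seat 1=2, seat 2=6, seat 3=5, seat 4=4, seat 5=7, seat 6=1, seat 7=3

seat 1 must be 2 (only option left). Strike 2 from seat 2, seat 3, seat 5, seat 7.
seat 5's domain is down to {7}, so seat 5 = 7. Eliminate 7 elsewhere: seat 6.
seat 7 has just one choice, so seat 7 = 3. Strike 3 from seat 2.
That leaves seat 2 = 6. Eliminate 6 elsewhere: seat 4, seat 6.
seat 6 has just one choice, so seat 6 = 1. Eliminate 1 elsewhere: seat 3.
seat 3 must be 5 (only option left). Strike 5 from seat 4.
seat 4's domain is down to {4}, so seat 4 = 4.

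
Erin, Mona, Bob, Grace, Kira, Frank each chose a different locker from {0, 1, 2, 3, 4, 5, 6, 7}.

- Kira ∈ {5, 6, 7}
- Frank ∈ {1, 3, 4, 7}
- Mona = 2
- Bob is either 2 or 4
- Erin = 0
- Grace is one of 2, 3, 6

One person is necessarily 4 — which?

Erin has just one choice, so Erin = 0.
That leaves Mona = 2. Remove 2 from Bob, Grace.
So 4 goes to Bob.

Bob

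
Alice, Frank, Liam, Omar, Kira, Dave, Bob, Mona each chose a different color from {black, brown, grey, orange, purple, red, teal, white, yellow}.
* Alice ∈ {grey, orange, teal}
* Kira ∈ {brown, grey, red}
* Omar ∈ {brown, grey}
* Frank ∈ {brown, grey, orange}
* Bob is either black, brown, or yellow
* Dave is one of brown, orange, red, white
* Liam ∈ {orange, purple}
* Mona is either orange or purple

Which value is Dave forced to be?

The 2 variables Liam and Mona are confined to {orange, purple}, which locks those values in; drop them from Alice, Frank, Dave.
Frank and Omar share exactly the 2 values {brown, grey}; by pigeonhole those values go to them, so strike brown, grey from Alice, Kira, Dave, Bob.
Alice's domain is down to {teal}, so Alice = teal.
That leaves Kira = red. Eliminate red elsewhere: Dave.
So Dave = white.

white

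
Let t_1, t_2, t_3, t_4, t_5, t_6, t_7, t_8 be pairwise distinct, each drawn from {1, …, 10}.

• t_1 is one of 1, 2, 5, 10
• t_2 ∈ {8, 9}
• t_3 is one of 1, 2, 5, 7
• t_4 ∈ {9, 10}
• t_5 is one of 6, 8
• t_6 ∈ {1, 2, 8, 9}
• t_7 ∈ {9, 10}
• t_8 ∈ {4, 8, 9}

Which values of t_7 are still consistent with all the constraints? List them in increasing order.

t_4 and t_7 between them cover only {9, 10} — a naked pair. Remove those values from t_1, t_2, t_6, t_8.
That leaves t_2 = 8. Eliminate 8 elsewhere: t_5, t_6, t_8.
t_5's domain is down to {6}, so t_5 = 6.
t_8 has just one choice, so t_8 = 4.
No further eliminations apply; t_7 can still be any of 9, 10.

9, 10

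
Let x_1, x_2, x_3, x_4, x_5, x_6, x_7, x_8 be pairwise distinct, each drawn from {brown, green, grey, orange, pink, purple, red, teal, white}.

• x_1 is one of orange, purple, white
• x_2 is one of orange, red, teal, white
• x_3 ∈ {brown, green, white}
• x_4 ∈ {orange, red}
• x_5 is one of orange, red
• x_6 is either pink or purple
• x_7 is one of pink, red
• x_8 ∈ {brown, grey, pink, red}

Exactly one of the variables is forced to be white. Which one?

x_4 and x_5 between them cover only {orange, red} — a naked pair. Remove those values from x_1, x_2, x_7, x_8.
x_7 has just one choice, so x_7 = pink. So x_6, x_8 can't be pink.
x_6's domain is down to {purple}, so x_6 = purple. So x_1 can't be purple.
So white goes to x_1.

x_1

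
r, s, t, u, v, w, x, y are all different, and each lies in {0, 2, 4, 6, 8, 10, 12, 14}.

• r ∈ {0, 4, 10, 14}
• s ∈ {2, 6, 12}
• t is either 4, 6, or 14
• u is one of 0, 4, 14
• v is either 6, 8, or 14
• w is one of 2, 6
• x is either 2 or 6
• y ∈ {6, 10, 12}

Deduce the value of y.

10

Among the 8 variables, 8 fits only v (and all 8 values in {0, 2, 4, 6, 8, 10, 12, 14} must be used), so v = 8.
w and x between them cover only {2, 6} — a naked pair. Remove those values from s, t, y.
s must be 12 (only option left). Eliminate 12 elsewhere: y.
So y = 10.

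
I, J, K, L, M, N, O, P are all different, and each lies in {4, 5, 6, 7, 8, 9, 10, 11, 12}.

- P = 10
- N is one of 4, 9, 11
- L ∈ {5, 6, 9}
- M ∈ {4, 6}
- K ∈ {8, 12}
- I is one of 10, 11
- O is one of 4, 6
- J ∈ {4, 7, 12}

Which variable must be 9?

N

P has just one choice, so P = 10. Eliminate 10 elsewhere: I.
I must be 11 (only option left). Remove 11 from N.
M and O share exactly the 2 values {4, 6}; by pigeonhole those values go to them, so strike 4, 6 from J, L, N.
So 9 goes to N.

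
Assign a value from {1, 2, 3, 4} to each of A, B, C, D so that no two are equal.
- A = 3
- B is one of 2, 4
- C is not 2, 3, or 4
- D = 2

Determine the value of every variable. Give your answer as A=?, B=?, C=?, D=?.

A's domain is down to {3}, so A = 3.
That leaves C = 1.
That leaves D = 2. Strike 2 from B.
That leaves B = 4.

A=3, B=4, C=1, D=2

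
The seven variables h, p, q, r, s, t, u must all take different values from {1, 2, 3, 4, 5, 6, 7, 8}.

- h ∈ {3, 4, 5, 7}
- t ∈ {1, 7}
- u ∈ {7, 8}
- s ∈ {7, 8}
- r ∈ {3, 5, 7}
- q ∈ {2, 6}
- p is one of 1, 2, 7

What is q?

s and u between them cover only {7, 8} — a naked pair. Remove those values from h, p, r, t.
That leaves t = 1. Eliminate 1 elsewhere: p.
That leaves p = 2. Remove 2 from q.
So q = 6.

6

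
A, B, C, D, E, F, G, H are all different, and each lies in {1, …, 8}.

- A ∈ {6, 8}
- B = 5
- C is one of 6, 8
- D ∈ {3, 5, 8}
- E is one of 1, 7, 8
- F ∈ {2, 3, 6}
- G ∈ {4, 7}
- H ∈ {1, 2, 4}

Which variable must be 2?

B must be 5 (only option left). Remove 5 from D.
A and C between them cover only {6, 8} — a naked pair. Remove those values from D, E, F.
That leaves D = 3. Eliminate 3 elsewhere: F.
So 2 goes to F.

F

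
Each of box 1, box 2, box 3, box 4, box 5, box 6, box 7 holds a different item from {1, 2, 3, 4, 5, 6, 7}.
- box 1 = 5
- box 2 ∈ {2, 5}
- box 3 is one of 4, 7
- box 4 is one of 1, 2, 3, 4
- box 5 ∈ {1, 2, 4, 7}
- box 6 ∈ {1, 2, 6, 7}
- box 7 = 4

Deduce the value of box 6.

6

box 1 has just one choice, so box 1 = 5. So box 2 can't be 5.
box 2 has just one choice, so box 2 = 2. Remove 2 from box 4, box 5, box 6.
box 7's domain is down to {4}, so box 7 = 4. Eliminate 4 elsewhere: box 3, box 4, box 5.
box 3 has just one choice, so box 3 = 7. Eliminate 7 elsewhere: box 5, box 6.
box 5 must be 1 (only option left). Remove 1 from box 4, box 6.
So box 6 = 6.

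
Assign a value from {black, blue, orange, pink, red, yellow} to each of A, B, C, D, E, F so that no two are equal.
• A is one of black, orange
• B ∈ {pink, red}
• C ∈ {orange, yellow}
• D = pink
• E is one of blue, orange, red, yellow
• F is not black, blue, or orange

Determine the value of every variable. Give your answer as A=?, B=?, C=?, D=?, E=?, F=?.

A=black, B=red, C=orange, D=pink, E=blue, F=yellow

D must be pink (only option left). Eliminate pink elsewhere: B, F.
B must be red (only option left). So E, F can't be red.
F must be yellow (only option left). Remove yellow from C, E.
That leaves C = orange. So A, E can't be orange.
That leaves E = blue.
That leaves A = black.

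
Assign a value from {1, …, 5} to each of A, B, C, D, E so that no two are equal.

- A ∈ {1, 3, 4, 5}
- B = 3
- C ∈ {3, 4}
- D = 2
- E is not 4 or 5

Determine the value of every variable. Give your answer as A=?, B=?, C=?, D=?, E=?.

B's domain is down to {3}, so B = 3. So A, C, E can't be 3.
C has just one choice, so C = 4. Remove 4 from A.
D's domain is down to {2}, so D = 2. Strike 2 from E.
That leaves E = 1. Remove 1 from A.
That leaves A = 5.

A=5, B=3, C=4, D=2, E=1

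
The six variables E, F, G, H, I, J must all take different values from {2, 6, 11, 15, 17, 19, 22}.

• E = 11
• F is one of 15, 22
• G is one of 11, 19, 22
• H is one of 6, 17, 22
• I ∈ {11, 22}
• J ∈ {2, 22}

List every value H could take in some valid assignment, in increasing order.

6, 17

E must be 11 (only option left). Eliminate 11 elsewhere: G, I.
That leaves I = 22. Strike 22 from F, G, H, J.
That leaves J = 2.
F has just one choice, so F = 15.
That leaves G = 19.
No further eliminations apply; H can still be any of 6, 17.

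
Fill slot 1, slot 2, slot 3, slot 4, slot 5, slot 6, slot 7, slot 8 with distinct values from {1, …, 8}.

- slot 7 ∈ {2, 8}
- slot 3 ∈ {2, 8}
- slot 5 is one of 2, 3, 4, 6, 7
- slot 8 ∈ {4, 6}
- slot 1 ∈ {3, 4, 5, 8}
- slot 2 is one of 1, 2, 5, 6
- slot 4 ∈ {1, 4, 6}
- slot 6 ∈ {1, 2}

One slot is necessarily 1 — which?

slot 6

Among the 8 variables, 7 fits only slot 5 (and all 8 values in {1, 2, 3, 4, 5, 6, 7, 8} must be used), so slot 5 = 7.
The 7 still-open variables together cover exactly {1, 2, 3, 4, 5, 6, 8} — 7 values for 7 variables — and 3 appears only in slot 1's list, so slot 1 = 3.
Among the 6 still-open variables, 5 fits only slot 2 (and all 6 values in {1, 2, 4, 5, 6, 8} must be used), so slot 2 = 5.
slot 3 and slot 7 share exactly the 2 values {2, 8}; by pigeonhole those values go to them, so strike 2, 8 from slot 6.
So 1 goes to slot 6.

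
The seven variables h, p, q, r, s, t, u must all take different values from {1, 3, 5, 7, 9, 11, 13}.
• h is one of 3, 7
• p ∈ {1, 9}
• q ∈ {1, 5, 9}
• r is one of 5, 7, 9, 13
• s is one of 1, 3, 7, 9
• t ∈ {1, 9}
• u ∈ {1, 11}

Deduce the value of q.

5

The 7 variables together cover exactly {1, 3, 5, 7, 9, 11, 13} — 7 values for 7 variables — and 11 appears only in u's list, so u = 11.
The 6 still-open variables draw from only 6 values {1, 3, 5, 7, 9, 13}, so each is used; only r can be 13, hence r = 13.
The 5 still-open variables draw from only 5 values {1, 3, 5, 7, 9}, so each is used; only q can be 5, hence q = 5.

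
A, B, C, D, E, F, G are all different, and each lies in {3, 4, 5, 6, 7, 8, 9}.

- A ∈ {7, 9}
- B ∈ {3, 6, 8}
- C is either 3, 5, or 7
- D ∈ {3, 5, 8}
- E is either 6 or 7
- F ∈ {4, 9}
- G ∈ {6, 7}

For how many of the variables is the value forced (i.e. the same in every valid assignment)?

The 7 variables together cover exactly {3, 4, 5, 6, 7, 8, 9} — 7 values for 7 variables — and 4 appears only in F's list, so F = 4.
The 6 still-open variables draw from only 6 values {3, 5, 6, 7, 8, 9}, so each is used; only A can be 9, hence A = 9.
E and G between them cover only {6, 7} — a naked pair. Remove those values from B, C.
Determined: A=9, F=4. The other variables each still have more than one consistent value. That makes 2.

2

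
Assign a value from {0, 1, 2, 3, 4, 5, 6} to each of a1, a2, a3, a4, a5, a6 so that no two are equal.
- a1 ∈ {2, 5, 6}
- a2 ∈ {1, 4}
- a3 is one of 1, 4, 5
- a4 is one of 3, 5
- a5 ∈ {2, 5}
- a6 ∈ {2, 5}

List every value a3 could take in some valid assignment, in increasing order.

Among the 6 variables, 3 fits only a4 (and all 6 values in {1, 2, 3, 4, 5, 6} must be used), so a4 = 3.
Among the 5 still-open variables, 6 fits only a1 (and all 5 values in {1, 2, 4, 5, 6} must be used), so a1 = 6.
a5 and a6 share exactly the 2 values {2, 5}; by pigeonhole those values go to them, so strike 2, 5 from a3.
No further eliminations apply; a3 can still be any of 1, 4.

1, 4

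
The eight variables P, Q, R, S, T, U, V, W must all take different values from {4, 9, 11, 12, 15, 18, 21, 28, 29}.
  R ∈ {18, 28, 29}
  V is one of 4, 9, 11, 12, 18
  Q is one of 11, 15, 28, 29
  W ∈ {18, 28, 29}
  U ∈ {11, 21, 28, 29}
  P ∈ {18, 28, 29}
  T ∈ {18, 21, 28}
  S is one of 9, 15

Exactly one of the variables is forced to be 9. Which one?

P, R, W share exactly the 3 values {18, 28, 29}; by pigeonhole those values go to them, so strike 18, 28, 29 from Q, T, U, V.
T must be 21 (only option left). Remove 21 from U.
That leaves U = 11. Remove 11 from Q, V.
Q's domain is down to {15}, so Q = 15. Strike 15 from S.
So 9 goes to S.

S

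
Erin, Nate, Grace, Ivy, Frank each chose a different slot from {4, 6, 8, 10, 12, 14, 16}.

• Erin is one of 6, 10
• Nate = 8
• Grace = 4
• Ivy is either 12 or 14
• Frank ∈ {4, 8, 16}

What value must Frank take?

16

Nate's domain is down to {8}, so Nate = 8. Strike 8 from Frank.
Grace's domain is down to {4}, so Grace = 4. So Frank can't be 4.
So Frank = 16.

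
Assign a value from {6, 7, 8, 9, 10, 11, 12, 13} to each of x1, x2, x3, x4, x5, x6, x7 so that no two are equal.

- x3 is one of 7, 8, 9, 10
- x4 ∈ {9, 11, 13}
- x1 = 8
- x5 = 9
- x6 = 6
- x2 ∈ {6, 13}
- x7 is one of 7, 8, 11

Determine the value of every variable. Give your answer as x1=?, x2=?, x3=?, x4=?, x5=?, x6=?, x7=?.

x1=8, x2=13, x3=10, x4=11, x5=9, x6=6, x7=7

x1's domain is down to {8}, so x1 = 8. Eliminate 8 elsewhere: x3, x7.
That leaves x5 = 9. Strike 9 from x3, x4.
x6 must be 6 (only option left). Remove 6 from x2.
x2 has just one choice, so x2 = 13. Strike 13 from x4.
x4 must be 11 (only option left). Strike 11 from x7.
x7 must be 7 (only option left). Eliminate 7 elsewhere: x3.
x3 has just one choice, so x3 = 10.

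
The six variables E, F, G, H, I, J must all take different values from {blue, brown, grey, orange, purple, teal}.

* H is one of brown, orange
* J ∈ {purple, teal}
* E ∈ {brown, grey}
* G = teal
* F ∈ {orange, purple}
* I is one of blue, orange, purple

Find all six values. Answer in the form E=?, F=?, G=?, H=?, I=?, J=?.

E=grey, F=orange, G=teal, H=brown, I=blue, J=purple

G's domain is down to {teal}, so G = teal. Remove teal from J.
J has just one choice, so J = purple. Strike purple from F, I.
F's domain is down to {orange}, so F = orange. Eliminate orange elsewhere: H, I.
H's domain is down to {brown}, so H = brown. Strike brown from E.
I must be blue (only option left).
That leaves E = grey.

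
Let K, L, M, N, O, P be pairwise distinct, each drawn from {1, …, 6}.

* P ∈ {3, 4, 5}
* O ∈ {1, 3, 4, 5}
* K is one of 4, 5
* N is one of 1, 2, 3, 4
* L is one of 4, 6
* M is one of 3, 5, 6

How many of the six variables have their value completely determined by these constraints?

2

Among the 6 variables, 2 fits only N (and all 6 values in {1, 2, 3, 4, 5, 6} must be used), so N = 2.
Among the 5 still-open variables, 1 fits only O (and all 5 values in {1, 3, 4, 5, 6} must be used), so O = 1.
Determined: N=2, O=1. The other variables each still have more than one consistent value. That makes 2.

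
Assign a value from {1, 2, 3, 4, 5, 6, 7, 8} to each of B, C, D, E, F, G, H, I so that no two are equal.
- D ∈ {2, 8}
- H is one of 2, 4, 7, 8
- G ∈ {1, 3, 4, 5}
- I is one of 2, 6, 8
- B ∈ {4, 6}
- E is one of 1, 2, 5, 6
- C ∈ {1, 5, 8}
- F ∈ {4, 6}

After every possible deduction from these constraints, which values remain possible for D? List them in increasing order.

2, 8

The 8 variables draw from only 8 values {1, 2, 3, 4, 5, 6, 7, 8}, so each is used; only G can be 3, hence G = 3.
Among the 7 still-open variables, 7 fits only H (and all 7 values in {1, 2, 4, 5, 6, 7, 8} must be used), so H = 7.
B and F between them cover only {4, 6} — a naked pair. Remove those values from E, I.
D and I between them cover only {2, 8} — a naked pair. Remove those values from C, E.
No further eliminations apply; D can still be any of 2, 8.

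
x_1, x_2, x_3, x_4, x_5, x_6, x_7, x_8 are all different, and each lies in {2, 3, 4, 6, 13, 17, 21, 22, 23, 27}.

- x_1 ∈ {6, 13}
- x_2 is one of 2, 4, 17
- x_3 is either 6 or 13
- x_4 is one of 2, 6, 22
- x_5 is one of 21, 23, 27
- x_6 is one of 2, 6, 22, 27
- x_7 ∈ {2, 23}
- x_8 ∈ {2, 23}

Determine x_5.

x_1 and x_3 between them cover only {6, 13} — a naked pair. Remove those values from x_4, x_6.
x_7 and x_8 between them cover only {2, 23} — a naked pair. Remove those values from x_2, x_4, x_5, x_6.
x_4 must be 22 (only option left). Remove 22 from x_6.
x_6 must be 27 (only option left). Remove 27 from x_5.
So x_5 = 21.

21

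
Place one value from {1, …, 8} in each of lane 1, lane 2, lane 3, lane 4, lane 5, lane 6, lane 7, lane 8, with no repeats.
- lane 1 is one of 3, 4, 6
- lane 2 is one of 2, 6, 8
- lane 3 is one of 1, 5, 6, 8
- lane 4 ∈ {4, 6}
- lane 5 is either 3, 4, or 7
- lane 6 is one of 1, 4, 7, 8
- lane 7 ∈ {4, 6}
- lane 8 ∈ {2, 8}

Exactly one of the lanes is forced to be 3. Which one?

lane 1

The 8 variables together cover exactly {1, 2, 3, 4, 5, 6, 7, 8} — 8 values for 8 variables — and 5 appears only in lane 3's list, so lane 3 = 5.
Among the 7 still-open variables, 1 fits only lane 6 (and all 7 values in {1, 2, 3, 4, 6, 7, 8} must be used), so lane 6 = 1.
The 6 still-open variables draw from only 6 values {2, 3, 4, 6, 7, 8}, so each is used; only lane 5 can be 7, hence lane 5 = 7.
Among the 5 still-open variables, 3 fits only lane 1 (and all 5 values in {2, 3, 4, 6, 8} must be used), so lane 1 = 3.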